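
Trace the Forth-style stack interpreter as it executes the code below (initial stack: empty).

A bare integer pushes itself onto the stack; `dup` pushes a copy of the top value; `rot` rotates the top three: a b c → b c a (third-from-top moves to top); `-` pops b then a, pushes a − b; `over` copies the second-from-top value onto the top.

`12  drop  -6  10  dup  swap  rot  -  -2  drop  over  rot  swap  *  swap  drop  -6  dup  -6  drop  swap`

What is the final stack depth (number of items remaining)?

12    12
drop  (empty)
-6    -6
10    -6 10
dup   -6 10 10
swap  -6 10 10
rot   10 10 -6
-     10 16
-2    10 16 -2
drop  10 16
over  10 16 10
rot   16 10 10
swap  16 10 10
*     16 100
swap  100 16
drop  100
-6    100 -6
dup   100 -6 -6
-6    100 -6 -6 -6
drop  100 -6 -6
swap  100 -6 -6

3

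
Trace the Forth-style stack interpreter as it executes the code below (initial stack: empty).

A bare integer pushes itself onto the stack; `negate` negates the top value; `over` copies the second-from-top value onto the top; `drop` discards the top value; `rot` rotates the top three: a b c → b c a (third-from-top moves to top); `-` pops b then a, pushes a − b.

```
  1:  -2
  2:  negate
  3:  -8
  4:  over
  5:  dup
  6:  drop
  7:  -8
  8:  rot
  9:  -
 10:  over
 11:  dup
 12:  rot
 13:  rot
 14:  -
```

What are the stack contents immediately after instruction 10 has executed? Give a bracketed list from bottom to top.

[2, 2, 0, 2]

-2      -2
negate  2
-8      2 -8
over    2 -8 2
dup     2 -8 2 2
drop    2 -8 2
-8      2 -8 2 -8
rot     2 2 -8 -8
-       2 2 0
over    2 2 0 2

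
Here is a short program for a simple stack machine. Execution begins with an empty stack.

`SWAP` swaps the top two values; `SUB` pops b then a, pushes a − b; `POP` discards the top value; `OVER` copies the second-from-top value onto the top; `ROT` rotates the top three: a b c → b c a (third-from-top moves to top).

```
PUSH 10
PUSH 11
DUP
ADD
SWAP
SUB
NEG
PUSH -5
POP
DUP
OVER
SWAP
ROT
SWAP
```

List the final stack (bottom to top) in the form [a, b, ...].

[-12, -12, -12]

PUSH 10 → 10
PUSH 11 → 10 11
DUP     → 10 11 11
ADD     → 10 22
SWAP    → 22 10
SUB     → 12
NEG     → -12
PUSH -5 → -12 -5
POP     → -12
DUP     → -12 -12
OVER    → -12 -12 -12
SWAP    → -12 -12 -12
ROT     → -12 -12 -12
SWAP    → -12 -12 -12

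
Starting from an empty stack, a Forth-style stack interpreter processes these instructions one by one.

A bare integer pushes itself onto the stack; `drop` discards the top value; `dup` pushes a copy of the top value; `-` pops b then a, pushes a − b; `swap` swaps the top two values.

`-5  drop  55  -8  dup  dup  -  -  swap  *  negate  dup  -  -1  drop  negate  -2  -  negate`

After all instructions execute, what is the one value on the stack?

-5      [-5]
drop    []
55      [55]
-8      [55, -8]
dup     [55, -8, -8]
dup     [55, -8, -8, -8]
-       [55, -8, 0]
-       [55, -8]
swap    [-8, 55]
*       [-440]
negate  [440]
dup     [440, 440]
-       [0]
-1      [0, -1]
drop    [0]
negate  [0]
-2      [0, -2]
-       [2]
negate  [-2]

-2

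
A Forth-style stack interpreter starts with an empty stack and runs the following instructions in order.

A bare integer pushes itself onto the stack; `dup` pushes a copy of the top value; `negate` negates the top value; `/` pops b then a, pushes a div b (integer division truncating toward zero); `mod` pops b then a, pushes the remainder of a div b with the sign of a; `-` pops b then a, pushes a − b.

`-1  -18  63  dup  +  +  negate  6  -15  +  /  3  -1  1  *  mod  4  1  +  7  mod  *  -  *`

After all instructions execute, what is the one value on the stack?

-1     -> [-1]
-18    -> [-1, -18]
63     -> [-1, -18, 63]
dup    -> [-1, -18, 63, 63]
+      -> [-1, -18, 126]
+      -> [-1, 108]
negate -> [-1, -108]
6      -> [-1, -108, 6]
-15    -> [-1, -108, 6, -15]
+      -> [-1, -108, -9]
/      -> [-1, 12]
3      -> [-1, 12, 3]
-1     -> [-1, 12, 3, -1]
1      -> [-1, 12, 3, -1, 1]
*      -> [-1, 12, 3, -1]
mod    -> [-1, 12, 0]
4      -> [-1, 12, 0, 4]
1      -> [-1, 12, 0, 4, 1]
+      -> [-1, 12, 0, 5]
7      -> [-1, 12, 0, 5, 7]
mod    -> [-1, 12, 0, 5]
*      -> [-1, 12, 0]
-      -> [-1, 12]
*      -> [-12]

-12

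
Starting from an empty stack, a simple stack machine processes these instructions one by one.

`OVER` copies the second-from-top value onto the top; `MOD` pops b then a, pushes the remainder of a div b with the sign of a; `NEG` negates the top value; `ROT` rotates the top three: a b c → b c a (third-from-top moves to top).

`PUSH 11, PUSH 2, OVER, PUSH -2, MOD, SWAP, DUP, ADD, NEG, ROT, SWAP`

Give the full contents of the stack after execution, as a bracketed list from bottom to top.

PUSH 11 → 11
PUSH 2  → 11 2
OVER    → 11 2 11
PUSH -2 → 11 2 11 -2
MOD     → 11 2 1
SWAP    → 11 1 2
DUP     → 11 1 2 2
ADD     → 11 1 4
NEG     → 11 1 -4
ROT     → 1 -4 11
SWAP    → 1 11 -4

[1, 11, -4]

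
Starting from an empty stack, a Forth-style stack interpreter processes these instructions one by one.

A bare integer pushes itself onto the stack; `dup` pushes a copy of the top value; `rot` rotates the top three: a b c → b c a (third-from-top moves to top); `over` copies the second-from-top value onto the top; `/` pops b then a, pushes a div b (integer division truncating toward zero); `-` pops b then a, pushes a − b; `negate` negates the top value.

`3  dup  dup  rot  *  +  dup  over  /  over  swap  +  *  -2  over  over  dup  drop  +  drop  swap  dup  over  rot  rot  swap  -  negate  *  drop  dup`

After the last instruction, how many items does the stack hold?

2

3      -> [3]
dup    -> [3, 3]
dup    -> [3, 3, 3]
rot    -> [3, 3, 3]
*      -> [3, 9]
+      -> [12]
dup    -> [12, 12]
over   -> [12, 12, 12]
/      -> [12, 1]
over   -> [12, 1, 12]
swap   -> [12, 12, 1]
+      -> [12, 13]
*      -> [156]
-2     -> [156, -2]
over   -> [156, -2, 156]
over   -> [156, -2, 156, -2]
dup    -> [156, -2, 156, -2, -2]
drop   -> [156, -2, 156, -2]
+      -> [156, -2, 154]
drop   -> [156, -2]
swap   -> [-2, 156]
dup    -> [-2, 156, 156]
over   -> [-2, 156, 156, 156]
rot    -> [-2, 156, 156, 156]
rot    -> [-2, 156, 156, 156]
swap   -> [-2, 156, 156, 156]
-      -> [-2, 156, 0]
negate -> [-2, 156, 0]
*      -> [-2, 0]
drop   -> [-2]
dup    -> [-2, -2]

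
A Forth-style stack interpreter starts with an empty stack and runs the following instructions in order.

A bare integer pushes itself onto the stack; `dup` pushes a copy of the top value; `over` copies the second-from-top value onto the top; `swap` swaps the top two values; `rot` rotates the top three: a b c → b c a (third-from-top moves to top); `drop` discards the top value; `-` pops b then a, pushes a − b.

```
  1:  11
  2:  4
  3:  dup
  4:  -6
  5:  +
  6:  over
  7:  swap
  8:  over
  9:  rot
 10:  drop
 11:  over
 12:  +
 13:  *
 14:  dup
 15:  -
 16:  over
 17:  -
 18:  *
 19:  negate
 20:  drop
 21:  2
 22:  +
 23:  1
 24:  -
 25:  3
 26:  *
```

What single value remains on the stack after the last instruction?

11     : 11
4      : 11 4
dup    : 11 4 4
-6     : 11 4 4 -6
+      : 11 4 -2
over   : 11 4 -2 4
swap   : 11 4 4 -2
over   : 11 4 4 -2 4
rot    : 11 4 -2 4 4
drop   : 11 4 -2 4
over   : 11 4 -2 4 -2
+      : 11 4 -2 2
*      : 11 4 -4
dup    : 11 4 -4 -4
-      : 11 4 0
over   : 11 4 0 4
-      : 11 4 -4
*      : 11 -16
negate : 11 16
drop   : 11
2      : 11 2
+      : 13
1      : 13 1
-      : 12
3      : 12 3
*      : 36

36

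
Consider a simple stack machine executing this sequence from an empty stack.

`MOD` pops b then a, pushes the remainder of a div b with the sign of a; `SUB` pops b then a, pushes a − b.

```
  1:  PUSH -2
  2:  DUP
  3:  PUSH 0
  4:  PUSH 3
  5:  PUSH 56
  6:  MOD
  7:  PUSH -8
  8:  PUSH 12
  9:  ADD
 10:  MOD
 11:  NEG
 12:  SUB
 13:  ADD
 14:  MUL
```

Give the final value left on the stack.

PUSH -2 -> -2
DUP     -> -2 -2
PUSH 0  -> -2 -2 0
PUSH 3  -> -2 -2 0 3
PUSH 56 -> -2 -2 0 3 56
MOD     -> -2 -2 0 3
PUSH -8 -> -2 -2 0 3 -8
PUSH 12 -> -2 -2 0 3 -8 12
ADD     -> -2 -2 0 3 4
MOD     -> -2 -2 0 3
NEG     -> -2 -2 0 -3
SUB     -> -2 -2 3
ADD     -> -2 1
MUL     -> -2

-2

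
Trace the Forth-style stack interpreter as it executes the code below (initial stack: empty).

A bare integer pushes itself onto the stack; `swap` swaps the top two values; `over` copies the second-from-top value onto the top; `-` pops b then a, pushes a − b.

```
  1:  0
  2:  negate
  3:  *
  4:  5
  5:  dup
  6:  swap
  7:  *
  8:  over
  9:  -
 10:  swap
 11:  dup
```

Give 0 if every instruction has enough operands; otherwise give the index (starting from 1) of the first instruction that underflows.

3

0      → 0
negate → 0
*  — needs 2 operands, stack has 1 → underflow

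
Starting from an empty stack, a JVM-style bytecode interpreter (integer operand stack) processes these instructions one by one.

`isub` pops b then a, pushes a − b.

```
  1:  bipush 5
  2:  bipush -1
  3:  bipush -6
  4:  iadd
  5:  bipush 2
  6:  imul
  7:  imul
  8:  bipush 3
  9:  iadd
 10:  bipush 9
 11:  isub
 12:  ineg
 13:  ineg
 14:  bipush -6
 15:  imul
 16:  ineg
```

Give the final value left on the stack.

bipush 5  : [5]
bipush -1 : [5, -1]
bipush -6 : [5, -1, -6]
iadd      : [5, -7]
bipush 2  : [5, -7, 2]
imul      : [5, -14]
imul      : [-70]
bipush 3  : [-70, 3]
iadd      : [-67]
bipush 9  : [-67, 9]
isub      : [-76]
ineg      : [76]
ineg      : [-76]
bipush -6 : [-76, -6]
imul      : [456]
ineg      : [-456]

-456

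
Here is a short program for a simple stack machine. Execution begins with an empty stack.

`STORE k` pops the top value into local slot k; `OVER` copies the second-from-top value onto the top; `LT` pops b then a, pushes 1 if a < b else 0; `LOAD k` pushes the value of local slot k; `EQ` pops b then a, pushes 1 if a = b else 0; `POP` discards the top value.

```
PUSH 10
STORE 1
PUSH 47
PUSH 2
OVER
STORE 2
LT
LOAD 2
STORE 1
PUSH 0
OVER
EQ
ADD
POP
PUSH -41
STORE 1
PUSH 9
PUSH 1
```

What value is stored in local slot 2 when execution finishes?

47

PUSH 10  : [10]
STORE 1  : []
PUSH 47  : [47]
PUSH 2   : [47, 2]
OVER     : [47, 2, 47]
STORE 2  : [47, 2]
LT       : [0]
LOAD 2   : [0, 47]
STORE 1  : [0]
PUSH 0   : [0, 0]
OVER     : [0, 0, 0]
EQ       : [0, 1]
ADD      : [1]
POP      : []
PUSH -41 : [-41]
STORE 1  : []
PUSH 9   : [9]
PUSH 1   : [9, 1]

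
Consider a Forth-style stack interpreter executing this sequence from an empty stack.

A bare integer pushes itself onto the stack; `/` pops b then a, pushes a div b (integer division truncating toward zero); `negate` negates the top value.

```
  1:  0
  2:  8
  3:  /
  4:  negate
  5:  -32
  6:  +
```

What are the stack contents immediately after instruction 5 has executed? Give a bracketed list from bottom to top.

[0, -32]

0      : 0
8      : 0 8
/      : 0
negate : 0
-32    : 0 -32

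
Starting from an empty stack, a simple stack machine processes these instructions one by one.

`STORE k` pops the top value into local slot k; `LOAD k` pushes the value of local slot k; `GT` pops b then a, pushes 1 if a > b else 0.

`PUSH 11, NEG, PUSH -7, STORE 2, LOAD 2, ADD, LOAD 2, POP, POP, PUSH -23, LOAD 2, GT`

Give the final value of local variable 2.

-7

PUSH 11  → 11
NEG      → -11
PUSH -7  → -11 -7
STORE 2  → -11
LOAD 2   → -11 -7
ADD      → -18
LOAD 2   → -18 -7
POP      → -18
POP      → (empty)
PUSH -23 → -23
LOAD 2   → -23 -7
GT       → 0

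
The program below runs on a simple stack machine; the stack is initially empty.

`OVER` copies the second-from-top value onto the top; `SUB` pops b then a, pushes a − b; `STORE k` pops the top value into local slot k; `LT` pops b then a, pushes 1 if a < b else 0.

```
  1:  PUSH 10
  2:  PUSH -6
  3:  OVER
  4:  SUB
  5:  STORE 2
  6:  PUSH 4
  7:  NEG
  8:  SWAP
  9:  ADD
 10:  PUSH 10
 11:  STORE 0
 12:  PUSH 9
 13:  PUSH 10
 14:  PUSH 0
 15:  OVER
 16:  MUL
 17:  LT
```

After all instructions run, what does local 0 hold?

10

PUSH 10 → [10]
PUSH -6 → [10, -6]
OVER    → [10, -6, 10]
SUB     → [10, -16]
STORE 2 → [10]
PUSH 4  → [10, 4]
NEG     → [10, -4]
SWAP    → [-4, 10]
ADD     → [6]
PUSH 10 → [6, 10]
STORE 0 → [6]
PUSH 9  → [6, 9]
PUSH 10 → [6, 9, 10]
PUSH 0  → [6, 9, 10, 0]
OVER    → [6, 9, 10, 0, 10]
MUL     → [6, 9, 10, 0]
LT      → [6, 9, 0]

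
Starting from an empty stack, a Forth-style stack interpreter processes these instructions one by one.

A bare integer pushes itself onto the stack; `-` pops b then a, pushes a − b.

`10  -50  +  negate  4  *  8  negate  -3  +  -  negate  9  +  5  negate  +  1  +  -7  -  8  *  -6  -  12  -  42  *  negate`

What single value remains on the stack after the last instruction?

10     → [10]
-50    → [10, -50]
+      → [-40]
negate → [40]
4      → [40, 4]
*      → [160]
8      → [160, 8]
negate → [160, -8]
-3     → [160, -8, -3]
+      → [160, -11]
-      → [171]
negate → [-171]
9      → [-171, 9]
+      → [-162]
5      → [-162, 5]
negate → [-162, -5]
+      → [-167]
1      → [-167, 1]
+      → [-166]
-7     → [-166, -7]
-      → [-159]
8      → [-159, 8]
*      → [-1272]
-6     → [-1272, -6]
-      → [-1266]
12     → [-1266, 12]
-      → [-1278]
42     → [-1278, 42]
*      → [-53676]
negate → [53676]

53676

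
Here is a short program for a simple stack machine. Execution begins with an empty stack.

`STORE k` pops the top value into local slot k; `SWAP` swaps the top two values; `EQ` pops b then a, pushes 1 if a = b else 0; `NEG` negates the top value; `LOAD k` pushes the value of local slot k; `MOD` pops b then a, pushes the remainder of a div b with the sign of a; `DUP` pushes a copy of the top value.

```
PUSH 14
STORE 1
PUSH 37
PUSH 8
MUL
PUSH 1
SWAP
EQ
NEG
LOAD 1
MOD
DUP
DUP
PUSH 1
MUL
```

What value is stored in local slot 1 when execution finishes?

PUSH 14  [14]
STORE 1  []
PUSH 37  [37]
PUSH 8   [37, 8]
MUL      [296]
PUSH 1   [296, 1]
SWAP     [1, 296]
EQ       [0]
NEG      [0]
LOAD 1   [0, 14]
MOD      [0]
DUP      [0, 0]
DUP      [0, 0, 0]
PUSH 1   [0, 0, 0, 1]
MUL      [0, 0, 0]

14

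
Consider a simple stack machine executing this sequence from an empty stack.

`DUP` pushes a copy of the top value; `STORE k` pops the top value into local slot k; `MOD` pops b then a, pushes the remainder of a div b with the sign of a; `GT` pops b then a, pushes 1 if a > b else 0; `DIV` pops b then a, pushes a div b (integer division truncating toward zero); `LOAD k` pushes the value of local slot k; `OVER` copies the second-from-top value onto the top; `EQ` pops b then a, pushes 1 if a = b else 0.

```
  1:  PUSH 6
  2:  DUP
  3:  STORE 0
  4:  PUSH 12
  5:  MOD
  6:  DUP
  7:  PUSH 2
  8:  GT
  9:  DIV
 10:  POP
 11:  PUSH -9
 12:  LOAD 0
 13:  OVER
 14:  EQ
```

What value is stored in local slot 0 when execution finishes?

PUSH 6   [6]
DUP      [6, 6]
STORE 0  [6]
PUSH 12  [6, 12]
MOD      [6]
DUP      [6, 6]
PUSH 2   [6, 6, 2]
GT       [6, 1]
DIV      [6]
POP      []
PUSH -9  [-9]
LOAD 0   [-9, 6]
OVER     [-9, 6, -9]
EQ       [-9, 0]

6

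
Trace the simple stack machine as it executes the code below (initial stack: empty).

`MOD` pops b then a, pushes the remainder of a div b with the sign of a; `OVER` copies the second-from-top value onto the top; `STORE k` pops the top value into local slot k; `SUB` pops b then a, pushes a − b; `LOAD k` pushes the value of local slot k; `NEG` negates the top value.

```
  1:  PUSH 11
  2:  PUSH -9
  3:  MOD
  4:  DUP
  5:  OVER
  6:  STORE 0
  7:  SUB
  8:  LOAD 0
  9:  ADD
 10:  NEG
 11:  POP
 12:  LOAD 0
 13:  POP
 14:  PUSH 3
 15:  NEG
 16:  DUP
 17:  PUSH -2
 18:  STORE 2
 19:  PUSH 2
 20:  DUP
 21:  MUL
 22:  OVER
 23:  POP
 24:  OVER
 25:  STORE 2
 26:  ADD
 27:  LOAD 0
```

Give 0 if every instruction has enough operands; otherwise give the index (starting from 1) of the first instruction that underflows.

PUSH 11 → [11]
PUSH -9 → [11, -9]
MOD     → [2]
DUP     → [2, 2]
OVER    → [2, 2, 2]
STORE 0 → [2, 2]
SUB     → [0]
LOAD 0  → [0, 2]
ADD     → [2]
NEG     → [-2]
POP     → []
LOAD 0  → [2]
POP     → []
PUSH 3  → [3]
NEG     → [-3]
DUP     → [-3, -3]
PUSH -2 → [-3, -3, -2]
STORE 2 → [-3, -3]
PUSH 2  → [-3, -3, 2]
DUP     → [-3, -3, 2, 2]
MUL     → [-3, -3, 4]
OVER    → [-3, -3, 4, -3]
POP     → [-3, -3, 4]
OVER    → [-3, -3, 4, -3]
STORE 2 → [-3, -3, 4]
ADD     → [-3, 1]
LOAD 0  → [-3, 1, 2]

0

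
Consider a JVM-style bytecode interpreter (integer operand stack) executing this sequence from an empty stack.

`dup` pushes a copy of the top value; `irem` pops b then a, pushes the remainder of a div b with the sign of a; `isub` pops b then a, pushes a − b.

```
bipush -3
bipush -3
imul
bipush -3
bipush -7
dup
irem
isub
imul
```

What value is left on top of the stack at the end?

bipush -3 : -3
bipush -3 : -3 -3
imul      : 9
bipush -3 : 9 -3
bipush -7 : 9 -3 -7
dup       : 9 -3 -7 -7
irem      : 9 -3 0
isub      : 9 -3
imul      : -27

-27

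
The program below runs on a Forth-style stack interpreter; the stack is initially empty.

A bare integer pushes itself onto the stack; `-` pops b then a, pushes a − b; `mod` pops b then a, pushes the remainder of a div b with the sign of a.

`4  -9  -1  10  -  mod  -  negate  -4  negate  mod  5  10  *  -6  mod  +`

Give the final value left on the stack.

1

4      -> 4
-9     -> 4 -9
-1     -> 4 -9 -1
10     -> 4 -9 -1 10
-      -> 4 -9 -11
mod    -> 4 -9
-      -> 13
negate -> -13
-4     -> -13 -4
negate -> -13 4
mod    -> -1
5      -> -1 5
10     -> -1 5 10
*      -> -1 50
-6     -> -1 50 -6
mod    -> -1 2
+      -> 1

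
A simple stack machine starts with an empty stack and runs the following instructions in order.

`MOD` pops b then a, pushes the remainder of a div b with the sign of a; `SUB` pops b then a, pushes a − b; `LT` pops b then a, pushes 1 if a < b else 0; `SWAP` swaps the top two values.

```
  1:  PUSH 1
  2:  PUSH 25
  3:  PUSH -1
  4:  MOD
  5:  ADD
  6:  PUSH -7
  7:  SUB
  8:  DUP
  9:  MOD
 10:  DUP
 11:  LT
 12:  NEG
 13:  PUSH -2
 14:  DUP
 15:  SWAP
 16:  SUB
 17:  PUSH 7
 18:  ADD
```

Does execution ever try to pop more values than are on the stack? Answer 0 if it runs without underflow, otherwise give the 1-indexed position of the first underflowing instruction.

0

PUSH 1  -> [1]
PUSH 25 -> [1, 25]
PUSH -1 -> [1, 25, -1]
MOD     -> [1, 0]
ADD     -> [1]
PUSH -7 -> [1, -7]
SUB     -> [8]
DUP     -> [8, 8]
MOD     -> [0]
DUP     -> [0, 0]
LT      -> [0]
NEG     -> [0]
PUSH -2 -> [0, -2]
DUP     -> [0, -2, -2]
SWAP    -> [0, -2, -2]
SUB     -> [0, 0]
PUSH 7  -> [0, 0, 7]
ADD     -> [0, 7]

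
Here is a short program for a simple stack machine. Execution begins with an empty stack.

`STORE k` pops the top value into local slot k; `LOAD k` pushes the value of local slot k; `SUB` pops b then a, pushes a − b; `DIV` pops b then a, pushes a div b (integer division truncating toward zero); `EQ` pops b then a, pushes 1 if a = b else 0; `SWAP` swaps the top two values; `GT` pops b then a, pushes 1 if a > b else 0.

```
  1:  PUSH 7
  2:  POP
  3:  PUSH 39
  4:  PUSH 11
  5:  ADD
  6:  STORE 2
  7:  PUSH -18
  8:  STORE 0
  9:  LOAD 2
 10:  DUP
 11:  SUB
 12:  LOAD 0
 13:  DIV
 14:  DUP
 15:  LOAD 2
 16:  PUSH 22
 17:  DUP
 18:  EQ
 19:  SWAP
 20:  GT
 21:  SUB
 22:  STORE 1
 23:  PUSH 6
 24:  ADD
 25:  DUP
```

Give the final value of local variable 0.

PUSH 7   -> 7
POP      -> (empty)
PUSH 39  -> 39
PUSH 11  -> 39 11
ADD      -> 50
STORE 2  -> (empty)
PUSH -18 -> -18
STORE 0  -> (empty)
LOAD 2   -> 50
DUP      -> 50 50
SUB      -> 0
LOAD 0   -> 0 -18
DIV      -> 0
DUP      -> 0 0
LOAD 2   -> 0 0 50
PUSH 22  -> 0 0 50 22
DUP      -> 0 0 50 22 22
EQ       -> 0 0 50 1
SWAP     -> 0 0 1 50
GT       -> 0 0 0
SUB      -> 0 0
STORE 1  -> 0
PUSH 6   -> 0 6
ADD      -> 6
DUP      -> 6 6

-18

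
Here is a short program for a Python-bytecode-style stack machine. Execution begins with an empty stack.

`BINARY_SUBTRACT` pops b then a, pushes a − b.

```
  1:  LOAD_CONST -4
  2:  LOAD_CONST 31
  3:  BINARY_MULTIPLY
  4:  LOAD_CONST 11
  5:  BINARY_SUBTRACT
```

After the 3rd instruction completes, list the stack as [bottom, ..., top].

LOAD_CONST -4   -> [-4]
LOAD_CONST 31   -> [-4, 31]
BINARY_MULTIPLY -> [-124]

[-124]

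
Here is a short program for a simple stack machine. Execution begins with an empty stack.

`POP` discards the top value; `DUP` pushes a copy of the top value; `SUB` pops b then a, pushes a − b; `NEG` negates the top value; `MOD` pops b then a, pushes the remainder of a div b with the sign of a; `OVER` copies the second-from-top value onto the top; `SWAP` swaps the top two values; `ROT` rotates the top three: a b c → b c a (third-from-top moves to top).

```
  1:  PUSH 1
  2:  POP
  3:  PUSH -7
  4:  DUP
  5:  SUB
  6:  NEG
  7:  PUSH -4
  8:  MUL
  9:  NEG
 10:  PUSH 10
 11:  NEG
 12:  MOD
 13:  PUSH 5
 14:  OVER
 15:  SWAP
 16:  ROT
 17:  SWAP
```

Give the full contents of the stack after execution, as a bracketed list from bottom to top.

[0, 0, 5]

PUSH 1  → 1
POP     → (empty)
PUSH -7 → -7
DUP     → -7 -7
SUB     → 0
NEG     → 0
PUSH -4 → 0 -4
MUL     → 0
NEG     → 0
PUSH 10 → 0 10
NEG     → 0 -10
MOD     → 0
PUSH 5  → 0 5
OVER    → 0 5 0
SWAP    → 0 0 5
ROT     → 0 5 0
SWAP    → 0 0 5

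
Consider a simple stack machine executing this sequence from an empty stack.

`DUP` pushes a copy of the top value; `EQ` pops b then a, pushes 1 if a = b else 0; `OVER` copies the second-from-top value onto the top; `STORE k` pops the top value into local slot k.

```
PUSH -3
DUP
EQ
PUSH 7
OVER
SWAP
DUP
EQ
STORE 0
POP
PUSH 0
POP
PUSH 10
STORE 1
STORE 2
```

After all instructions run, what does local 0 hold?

PUSH -3 → [-3]
DUP     → [-3, -3]
EQ      → [1]
PUSH 7  → [1, 7]
OVER    → [1, 7, 1]
SWAP    → [1, 1, 7]
DUP     → [1, 1, 7, 7]
EQ      → [1, 1, 1]
STORE 0 → [1, 1]
POP     → [1]
PUSH 0  → [1, 0]
POP     → [1]
PUSH 10 → [1, 10]
STORE 1 → [1]
STORE 2 → []

1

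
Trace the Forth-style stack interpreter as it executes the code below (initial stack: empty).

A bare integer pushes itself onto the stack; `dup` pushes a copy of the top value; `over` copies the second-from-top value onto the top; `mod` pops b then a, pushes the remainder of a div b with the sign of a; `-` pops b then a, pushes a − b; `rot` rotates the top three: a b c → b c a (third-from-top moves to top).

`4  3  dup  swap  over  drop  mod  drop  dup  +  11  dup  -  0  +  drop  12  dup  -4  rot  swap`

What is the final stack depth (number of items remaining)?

4     [4]
3     [4, 3]
dup   [4, 3, 3]
swap  [4, 3, 3]
over  [4, 3, 3, 3]
drop  [4, 3, 3]
mod   [4, 0]
drop  [4]
dup   [4, 4]
+     [8]
11    [8, 11]
dup   [8, 11, 11]
-     [8, 0]
0     [8, 0, 0]
+     [8, 0]
drop  [8]
12    [8, 12]
dup   [8, 12, 12]
-4    [8, 12, 12, -4]
rot   [8, 12, -4, 12]
swap  [8, 12, 12, -4]

4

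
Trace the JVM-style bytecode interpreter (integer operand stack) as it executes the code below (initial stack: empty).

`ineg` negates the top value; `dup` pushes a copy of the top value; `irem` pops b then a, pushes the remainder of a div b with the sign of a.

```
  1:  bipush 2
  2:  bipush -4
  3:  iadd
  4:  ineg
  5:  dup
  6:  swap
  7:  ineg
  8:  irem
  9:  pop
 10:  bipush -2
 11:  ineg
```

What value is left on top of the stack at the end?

bipush 2   2
bipush -4  2 -4
iadd       -2
ineg       2
dup        2 2
swap       2 2
ineg       2 -2
irem       0
pop        (empty)
bipush -2  -2
ineg       2

2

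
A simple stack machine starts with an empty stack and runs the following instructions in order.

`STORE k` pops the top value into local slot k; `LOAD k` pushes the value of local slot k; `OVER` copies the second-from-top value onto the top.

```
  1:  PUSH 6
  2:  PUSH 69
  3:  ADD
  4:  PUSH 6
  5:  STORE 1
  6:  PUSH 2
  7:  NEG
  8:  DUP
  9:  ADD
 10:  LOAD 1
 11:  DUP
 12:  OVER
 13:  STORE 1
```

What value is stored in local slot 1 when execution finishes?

6

PUSH 6   6
PUSH 69  6 69
ADD      75
PUSH 6   75 6
STORE 1  75
PUSH 2   75 2
NEG      75 -2
DUP      75 -2 -2
ADD      75 -4
LOAD 1   75 -4 6
DUP      75 -4 6 6
OVER     75 -4 6 6 6
STORE 1  75 -4 6 6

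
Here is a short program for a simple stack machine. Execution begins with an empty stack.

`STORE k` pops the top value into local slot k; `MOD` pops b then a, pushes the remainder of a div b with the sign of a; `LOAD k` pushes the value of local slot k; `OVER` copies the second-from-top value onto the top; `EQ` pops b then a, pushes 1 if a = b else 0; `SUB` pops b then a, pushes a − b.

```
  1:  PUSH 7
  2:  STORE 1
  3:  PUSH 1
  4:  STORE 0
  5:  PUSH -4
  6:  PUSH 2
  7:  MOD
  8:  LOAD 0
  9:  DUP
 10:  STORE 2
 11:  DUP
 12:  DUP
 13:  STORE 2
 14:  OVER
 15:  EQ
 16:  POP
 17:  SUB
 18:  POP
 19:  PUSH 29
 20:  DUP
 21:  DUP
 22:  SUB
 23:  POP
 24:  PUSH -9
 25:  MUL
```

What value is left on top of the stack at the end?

-261

PUSH 7  -> [7]
STORE 1 -> []
PUSH 1  -> [1]
STORE 0 -> []
PUSH -4 -> [-4]
PUSH 2  -> [-4, 2]
MOD     -> [0]
LOAD 0  -> [0, 1]
DUP     -> [0, 1, 1]
STORE 2 -> [0, 1]
DUP     -> [0, 1, 1]
DUP     -> [0, 1, 1, 1]
STORE 2 -> [0, 1, 1]
OVER    -> [0, 1, 1, 1]
EQ      -> [0, 1, 1]
POP     -> [0, 1]
SUB     -> [-1]
POP     -> []
PUSH 29 -> [29]
DUP     -> [29, 29]
DUP     -> [29, 29, 29]
SUB     -> [29, 0]
POP     -> [29]
PUSH -9 -> [29, -9]
MUL     -> [-261]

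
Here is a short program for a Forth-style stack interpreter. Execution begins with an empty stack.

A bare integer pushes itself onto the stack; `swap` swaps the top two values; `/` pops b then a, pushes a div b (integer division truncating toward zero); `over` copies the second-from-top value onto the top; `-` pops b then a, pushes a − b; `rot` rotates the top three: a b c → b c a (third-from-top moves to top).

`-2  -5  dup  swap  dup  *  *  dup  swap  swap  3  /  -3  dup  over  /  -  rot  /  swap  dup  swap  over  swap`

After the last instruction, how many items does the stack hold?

-2    [-2]
-5    [-2, -5]
dup   [-2, -5, -5]
swap  [-2, -5, -5]
dup   [-2, -5, -5, -5]
*     [-2, -5, 25]
*     [-2, -125]
dup   [-2, -125, -125]
swap  [-2, -125, -125]
swap  [-2, -125, -125]
3     [-2, -125, -125, 3]
/     [-2, -125, -41]
-3    [-2, -125, -41, -3]
dup   [-2, -125, -41, -3, -3]
over  [-2, -125, -41, -3, -3, -3]
/     [-2, -125, -41, -3, 1]
-     [-2, -125, -41, -4]
rot   [-2, -41, -4, -125]
/     [-2, -41, 0]
swap  [-2, 0, -41]
dup   [-2, 0, -41, -41]
swap  [-2, 0, -41, -41]
over  [-2, 0, -41, -41, -41]
swap  [-2, 0, -41, -41, -41]

5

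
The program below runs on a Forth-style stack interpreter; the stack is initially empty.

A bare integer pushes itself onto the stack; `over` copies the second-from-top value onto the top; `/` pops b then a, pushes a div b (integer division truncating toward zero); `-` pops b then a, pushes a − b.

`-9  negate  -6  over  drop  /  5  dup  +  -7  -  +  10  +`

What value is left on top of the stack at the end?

26

-9     -> [-9]
negate -> [9]
-6     -> [9, -6]
over   -> [9, -6, 9]
drop   -> [9, -6]
/      -> [-1]
5      -> [-1, 5]
dup    -> [-1, 5, 5]
+      -> [-1, 10]
-7     -> [-1, 10, -7]
-      -> [-1, 17]
+      -> [16]
10     -> [16, 10]
+      -> [26]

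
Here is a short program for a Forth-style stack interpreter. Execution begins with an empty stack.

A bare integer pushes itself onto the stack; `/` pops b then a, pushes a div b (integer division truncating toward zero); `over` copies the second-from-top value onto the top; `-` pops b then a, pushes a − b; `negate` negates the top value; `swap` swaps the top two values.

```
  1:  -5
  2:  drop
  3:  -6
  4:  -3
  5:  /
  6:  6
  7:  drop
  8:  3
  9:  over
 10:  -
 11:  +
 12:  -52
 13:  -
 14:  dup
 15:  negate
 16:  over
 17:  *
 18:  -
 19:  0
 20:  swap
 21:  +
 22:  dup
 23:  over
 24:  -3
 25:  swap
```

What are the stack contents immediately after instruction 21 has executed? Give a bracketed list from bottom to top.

-5      -5
drop    (empty)
-6      -6
-3      -6 -3
/       2
6       2 6
drop    2
3       2 3
over    2 3 2
-       2 1
+       3
-52     3 -52
-       55
dup     55 55
negate  55 -55
over    55 -55 55
*       55 -3025
-       3080
0       3080 0
swap    0 3080
+       3080

[3080]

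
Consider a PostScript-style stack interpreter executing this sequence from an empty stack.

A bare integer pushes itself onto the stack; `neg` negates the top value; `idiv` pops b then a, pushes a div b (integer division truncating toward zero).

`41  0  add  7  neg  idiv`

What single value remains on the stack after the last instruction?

-5

41    [41]
0     [41, 0]
add   [41]
7     [41, 7]
neg   [41, -7]
idiv  [-5]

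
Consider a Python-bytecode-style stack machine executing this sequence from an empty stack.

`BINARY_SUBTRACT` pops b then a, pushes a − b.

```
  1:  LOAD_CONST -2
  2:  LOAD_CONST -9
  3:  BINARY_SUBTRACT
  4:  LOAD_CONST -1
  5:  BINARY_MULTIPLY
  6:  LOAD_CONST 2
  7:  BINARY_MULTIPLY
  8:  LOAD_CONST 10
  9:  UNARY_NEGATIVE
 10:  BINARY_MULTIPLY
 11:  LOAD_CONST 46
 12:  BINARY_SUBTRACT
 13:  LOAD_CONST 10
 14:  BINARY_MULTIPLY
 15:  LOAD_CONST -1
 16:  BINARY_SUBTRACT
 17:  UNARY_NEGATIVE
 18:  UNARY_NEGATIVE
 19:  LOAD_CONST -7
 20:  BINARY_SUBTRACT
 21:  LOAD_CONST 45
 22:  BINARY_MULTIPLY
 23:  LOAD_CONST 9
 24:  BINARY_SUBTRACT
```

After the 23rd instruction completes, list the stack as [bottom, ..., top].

LOAD_CONST -2   → -2
LOAD_CONST -9   → -2 -9
BINARY_SUBTRACT → 7
LOAD_CONST -1   → 7 -1
BINARY_MULTIPLY → -7
LOAD_CONST 2    → -7 2
BINARY_MULTIPLY → -14
LOAD_CONST 10   → -14 10
UNARY_NEGATIVE  → -14 -10
BINARY_MULTIPLY → 140
LOAD_CONST 46   → 140 46
BINARY_SUBTRACT → 94
LOAD_CONST 10   → 94 10
BINARY_MULTIPLY → 940
LOAD_CONST -1   → 940 -1
BINARY_SUBTRACT → 941
UNARY_NEGATIVE  → -941
UNARY_NEGATIVE  → 941
LOAD_CONST -7   → 941 -7
BINARY_SUBTRACT → 948
LOAD_CONST 45   → 948 45
BINARY_MULTIPLY → 42660
LOAD_CONST 9    → 42660 9

[42660, 9]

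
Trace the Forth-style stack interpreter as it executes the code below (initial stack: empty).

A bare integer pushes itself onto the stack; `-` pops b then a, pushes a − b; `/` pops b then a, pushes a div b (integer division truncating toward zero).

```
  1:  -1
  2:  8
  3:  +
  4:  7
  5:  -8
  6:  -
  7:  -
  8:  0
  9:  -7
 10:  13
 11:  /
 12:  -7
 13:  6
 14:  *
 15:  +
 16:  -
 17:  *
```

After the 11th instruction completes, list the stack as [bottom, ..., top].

-1 : [-1]
8  : [-1, 8]
+  : [7]
7  : [7, 7]
-8 : [7, 7, -8]
-  : [7, 15]
-  : [-8]
0  : [-8, 0]
-7 : [-8, 0, -7]
13 : [-8, 0, -7, 13]
/  : [-8, 0, 0]

[-8, 0, 0]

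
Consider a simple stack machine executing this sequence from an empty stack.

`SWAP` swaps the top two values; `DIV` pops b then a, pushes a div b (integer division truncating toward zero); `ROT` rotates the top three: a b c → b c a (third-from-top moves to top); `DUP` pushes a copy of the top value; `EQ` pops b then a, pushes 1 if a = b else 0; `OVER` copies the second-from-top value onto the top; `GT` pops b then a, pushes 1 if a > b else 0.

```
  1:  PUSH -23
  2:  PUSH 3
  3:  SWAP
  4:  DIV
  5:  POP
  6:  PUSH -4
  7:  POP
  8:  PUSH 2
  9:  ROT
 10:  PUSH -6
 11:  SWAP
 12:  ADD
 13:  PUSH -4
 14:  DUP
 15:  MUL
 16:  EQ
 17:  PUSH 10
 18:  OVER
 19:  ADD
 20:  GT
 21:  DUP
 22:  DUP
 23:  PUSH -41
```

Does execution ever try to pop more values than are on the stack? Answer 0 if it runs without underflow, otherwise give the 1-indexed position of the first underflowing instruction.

9

PUSH -23 -> [-23]
PUSH 3   -> [-23, 3]
SWAP     -> [3, -23]
DIV      -> [0]
POP      -> []
PUSH -4  -> [-4]
POP      -> []
PUSH 2   -> [2]
ROT  — needs 3 operands, stack has 1 → underflow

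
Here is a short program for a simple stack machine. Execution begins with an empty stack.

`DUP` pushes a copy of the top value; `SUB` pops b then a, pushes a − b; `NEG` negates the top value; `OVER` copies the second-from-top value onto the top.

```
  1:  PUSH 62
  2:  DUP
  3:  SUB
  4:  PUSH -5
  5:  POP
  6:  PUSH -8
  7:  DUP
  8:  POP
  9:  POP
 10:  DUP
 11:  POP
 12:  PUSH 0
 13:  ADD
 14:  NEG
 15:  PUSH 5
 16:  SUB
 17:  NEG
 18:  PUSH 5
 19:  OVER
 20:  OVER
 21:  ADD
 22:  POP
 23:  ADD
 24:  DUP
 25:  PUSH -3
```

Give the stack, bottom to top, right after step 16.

PUSH 62 -> [62]
DUP     -> [62, 62]
SUB     -> [0]
PUSH -5 -> [0, -5]
POP     -> [0]
PUSH -8 -> [0, -8]
DUP     -> [0, -8, -8]
POP     -> [0, -8]
POP     -> [0]
DUP     -> [0, 0]
POP     -> [0]
PUSH 0  -> [0, 0]
ADD     -> [0]
NEG     -> [0]
PUSH 5  -> [0, 5]
SUB     -> [-5]

[-5]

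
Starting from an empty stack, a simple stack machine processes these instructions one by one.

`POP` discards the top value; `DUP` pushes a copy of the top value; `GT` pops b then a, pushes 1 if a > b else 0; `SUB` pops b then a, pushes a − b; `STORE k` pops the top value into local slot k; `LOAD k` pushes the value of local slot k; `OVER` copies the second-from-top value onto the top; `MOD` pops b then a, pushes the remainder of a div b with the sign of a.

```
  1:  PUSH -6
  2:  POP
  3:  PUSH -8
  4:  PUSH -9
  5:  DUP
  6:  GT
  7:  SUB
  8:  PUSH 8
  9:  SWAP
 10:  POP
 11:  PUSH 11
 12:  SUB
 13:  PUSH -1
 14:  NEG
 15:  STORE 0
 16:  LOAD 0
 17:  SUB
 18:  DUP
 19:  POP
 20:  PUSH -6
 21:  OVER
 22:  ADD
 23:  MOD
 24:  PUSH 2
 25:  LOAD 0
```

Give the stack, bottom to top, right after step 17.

PUSH -6  [-6]
POP      []
PUSH -8  [-8]
PUSH -9  [-8, -9]
DUP      [-8, -9, -9]
GT       [-8, 0]
SUB      [-8]
PUSH 8   [-8, 8]
SWAP     [8, -8]
POP      [8]
PUSH 11  [8, 11]
SUB      [-3]
PUSH -1  [-3, -1]
NEG      [-3, 1]
STORE 0  [-3]
LOAD 0   [-3, 1]
SUB      [-4]

[-4]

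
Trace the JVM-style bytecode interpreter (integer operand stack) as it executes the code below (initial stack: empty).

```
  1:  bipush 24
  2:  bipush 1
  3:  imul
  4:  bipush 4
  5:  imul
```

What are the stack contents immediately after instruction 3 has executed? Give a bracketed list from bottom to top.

bipush 24 : 24
bipush 1  : 24 1
imul      : 24

[24]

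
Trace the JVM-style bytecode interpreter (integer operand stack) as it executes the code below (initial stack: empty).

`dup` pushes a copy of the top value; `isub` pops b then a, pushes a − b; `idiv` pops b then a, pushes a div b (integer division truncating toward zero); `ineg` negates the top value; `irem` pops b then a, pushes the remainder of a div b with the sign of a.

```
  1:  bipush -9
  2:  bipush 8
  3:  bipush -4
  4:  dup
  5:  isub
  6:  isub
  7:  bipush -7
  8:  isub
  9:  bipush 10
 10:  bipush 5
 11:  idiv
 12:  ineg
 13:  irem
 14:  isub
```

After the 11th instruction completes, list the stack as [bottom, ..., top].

[-9, 15, 2]

bipush -9 → -9
bipush 8  → -9 8
bipush -4 → -9 8 -4
dup       → -9 8 -4 -4
isub      → -9 8 0
isub      → -9 8
bipush -7 → -9 8 -7
isub      → -9 15
bipush 10 → -9 15 10
bipush 5  → -9 15 10 5
idiv      → -9 15 2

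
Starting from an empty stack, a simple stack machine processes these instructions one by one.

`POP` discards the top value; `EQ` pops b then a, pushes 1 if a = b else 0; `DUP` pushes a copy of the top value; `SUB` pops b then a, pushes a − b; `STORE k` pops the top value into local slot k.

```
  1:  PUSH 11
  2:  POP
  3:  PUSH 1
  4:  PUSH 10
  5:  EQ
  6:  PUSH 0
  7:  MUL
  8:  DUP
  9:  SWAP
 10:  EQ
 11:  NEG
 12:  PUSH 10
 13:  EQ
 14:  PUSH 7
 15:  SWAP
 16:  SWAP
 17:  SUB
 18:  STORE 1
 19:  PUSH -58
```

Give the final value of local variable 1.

-7

PUSH 11  → [11]
POP      → []
PUSH 1   → [1]
PUSH 10  → [1, 10]
EQ       → [0]
PUSH 0   → [0, 0]
MUL      → [0]
DUP      → [0, 0]
SWAP     → [0, 0]
EQ       → [1]
NEG      → [-1]
PUSH 10  → [-1, 10]
EQ       → [0]
PUSH 7   → [0, 7]
SWAP     → [7, 0]
SWAP     → [0, 7]
SUB      → [-7]
STORE 1  → []
PUSH -58 → [-58]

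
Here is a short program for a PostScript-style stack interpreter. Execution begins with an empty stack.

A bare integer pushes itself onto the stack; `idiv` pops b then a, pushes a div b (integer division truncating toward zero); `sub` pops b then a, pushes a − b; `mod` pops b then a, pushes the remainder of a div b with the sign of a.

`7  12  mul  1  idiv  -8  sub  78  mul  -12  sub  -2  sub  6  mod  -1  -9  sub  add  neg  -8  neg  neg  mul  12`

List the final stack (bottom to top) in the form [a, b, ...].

7    → 7
12   → 7 12
mul  → 84
1    → 84 1
idiv → 84
-8   → 84 -8
sub  → 92
78   → 92 78
mul  → 7176
-12  → 7176 -12
sub  → 7188
-2   → 7188 -2
sub  → 7190
6    → 7190 6
mod  → 2
-1   → 2 -1
-9   → 2 -1 -9
sub  → 2 8
add  → 10
neg  → -10
-8   → -10 -8
neg  → -10 8
neg  → -10 -8
mul  → 80
12   → 80 12

[80, 12]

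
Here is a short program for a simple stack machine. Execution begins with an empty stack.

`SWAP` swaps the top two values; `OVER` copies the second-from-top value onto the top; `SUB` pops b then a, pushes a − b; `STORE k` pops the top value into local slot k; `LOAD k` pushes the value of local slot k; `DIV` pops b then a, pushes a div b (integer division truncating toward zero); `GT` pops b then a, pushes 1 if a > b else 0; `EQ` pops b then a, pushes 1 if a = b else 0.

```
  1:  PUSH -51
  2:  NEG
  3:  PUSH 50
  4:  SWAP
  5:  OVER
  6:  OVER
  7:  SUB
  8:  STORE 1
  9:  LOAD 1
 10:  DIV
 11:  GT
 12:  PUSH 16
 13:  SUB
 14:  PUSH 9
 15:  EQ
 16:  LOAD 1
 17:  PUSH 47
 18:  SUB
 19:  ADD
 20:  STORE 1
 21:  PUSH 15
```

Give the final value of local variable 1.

PUSH -51 : -51
NEG      : 51
PUSH 50  : 51 50
SWAP     : 50 51
OVER     : 50 51 50
OVER     : 50 51 50 51
SUB      : 50 51 -1
STORE 1  : 50 51
LOAD 1   : 50 51 -1
DIV      : 50 -51
GT       : 1
PUSH 16  : 1 16
SUB      : -15
PUSH 9   : -15 9
EQ       : 0
LOAD 1   : 0 -1
PUSH 47  : 0 -1 47
SUB      : 0 -48
ADD      : -48
STORE 1  : (empty)
PUSH 15  : 15

-48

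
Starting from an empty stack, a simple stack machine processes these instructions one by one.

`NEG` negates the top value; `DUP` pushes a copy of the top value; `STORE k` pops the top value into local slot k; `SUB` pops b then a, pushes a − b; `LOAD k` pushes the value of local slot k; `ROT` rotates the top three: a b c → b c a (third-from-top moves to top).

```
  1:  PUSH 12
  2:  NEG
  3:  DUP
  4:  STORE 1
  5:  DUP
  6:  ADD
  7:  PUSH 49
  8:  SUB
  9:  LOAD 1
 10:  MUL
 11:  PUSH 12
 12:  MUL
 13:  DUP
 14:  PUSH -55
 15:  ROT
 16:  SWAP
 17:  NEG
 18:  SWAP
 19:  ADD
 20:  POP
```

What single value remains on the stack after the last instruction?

10512

PUSH 12  -> [12]
NEG      -> [-12]
DUP      -> [-12, -12]
STORE 1  -> [-12]
DUP      -> [-12, -12]
ADD      -> [-24]
PUSH 49  -> [-24, 49]
SUB      -> [-73]
LOAD 1   -> [-73, -12]
MUL      -> [876]
PUSH 12  -> [876, 12]
MUL      -> [10512]
DUP      -> [10512, 10512]
PUSH -55 -> [10512, 10512, -55]
ROT      -> [10512, -55, 10512]
SWAP     -> [10512, 10512, -55]
NEG      -> [10512, 10512, 55]
SWAP     -> [10512, 55, 10512]
ADD      -> [10512, 10567]
POP      -> [10512]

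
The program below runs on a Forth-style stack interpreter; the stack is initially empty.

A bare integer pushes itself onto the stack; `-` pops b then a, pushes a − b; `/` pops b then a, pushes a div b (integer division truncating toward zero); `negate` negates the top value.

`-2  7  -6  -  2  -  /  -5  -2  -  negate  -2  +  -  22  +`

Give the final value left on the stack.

21

-2     : -2
7      : -2 7
-6     : -2 7 -6
-      : -2 13
2      : -2 13 2
-      : -2 11
/      : 0
-5     : 0 -5
-2     : 0 -5 -2
-      : 0 -3
negate : 0 3
-2     : 0 3 -2
+      : 0 1
-      : -1
22     : -1 22
+      : 21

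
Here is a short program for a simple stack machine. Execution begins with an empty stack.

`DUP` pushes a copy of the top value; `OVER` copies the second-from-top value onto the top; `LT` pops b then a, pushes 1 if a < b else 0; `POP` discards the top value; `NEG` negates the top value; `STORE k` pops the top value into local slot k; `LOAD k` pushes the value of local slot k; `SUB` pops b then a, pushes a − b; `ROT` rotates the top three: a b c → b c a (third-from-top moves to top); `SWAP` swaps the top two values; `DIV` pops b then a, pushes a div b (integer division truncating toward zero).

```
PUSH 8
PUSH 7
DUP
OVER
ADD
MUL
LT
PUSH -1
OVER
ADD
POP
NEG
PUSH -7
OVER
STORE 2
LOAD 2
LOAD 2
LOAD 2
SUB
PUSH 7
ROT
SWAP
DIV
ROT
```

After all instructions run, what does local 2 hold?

-1

PUSH 8  : 8
PUSH 7  : 8 7
DUP     : 8 7 7
OVER    : 8 7 7 7
ADD     : 8 7 14
MUL     : 8 98
LT      : 1
PUSH -1 : 1 -1
OVER    : 1 -1 1
ADD     : 1 0
POP     : 1
NEG     : -1
PUSH -7 : -1 -7
OVER    : -1 -7 -1
STORE 2 : -1 -7
LOAD 2  : -1 -7 -1
LOAD 2  : -1 -7 -1 -1
LOAD 2  : -1 -7 -1 -1 -1
SUB     : -1 -7 -1 0
PUSH 7  : -1 -7 -1 0 7
ROT     : -1 -7 0 7 -1
SWAP    : -1 -7 0 -1 7
DIV     : -1 -7 0 0
ROT     : -1 0 0 -7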